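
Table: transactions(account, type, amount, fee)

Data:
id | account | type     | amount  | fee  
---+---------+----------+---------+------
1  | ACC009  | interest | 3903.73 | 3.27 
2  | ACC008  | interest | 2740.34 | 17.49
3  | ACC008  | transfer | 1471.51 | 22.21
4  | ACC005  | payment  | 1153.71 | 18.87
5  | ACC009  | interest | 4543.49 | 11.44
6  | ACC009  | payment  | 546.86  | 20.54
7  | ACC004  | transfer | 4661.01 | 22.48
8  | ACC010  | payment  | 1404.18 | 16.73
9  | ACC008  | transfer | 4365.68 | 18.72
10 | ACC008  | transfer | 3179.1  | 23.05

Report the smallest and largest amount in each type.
SELECT type, MIN(amount), MAX(amount)
FROM transactions
GROUP BY type

Result:
  interest: min=2740.34, max=4543.49
  payment: min=546.86, max=1404.18
  transfer: min=1471.51, max=4661.01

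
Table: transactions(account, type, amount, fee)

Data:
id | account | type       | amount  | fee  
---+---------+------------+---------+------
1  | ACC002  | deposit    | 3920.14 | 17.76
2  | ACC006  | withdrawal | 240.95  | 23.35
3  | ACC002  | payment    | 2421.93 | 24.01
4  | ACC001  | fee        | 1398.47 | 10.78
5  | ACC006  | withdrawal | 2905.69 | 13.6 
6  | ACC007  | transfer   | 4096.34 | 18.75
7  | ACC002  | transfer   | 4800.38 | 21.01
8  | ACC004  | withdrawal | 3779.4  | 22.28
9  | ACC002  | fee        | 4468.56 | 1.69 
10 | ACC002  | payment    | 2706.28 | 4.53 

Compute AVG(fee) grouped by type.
SELECT type, AVG(fee) as result
FROM transactions
GROUP BY type

Result:
  deposit: 17.76
  fee: 6.24
  payment: 14.27
  transfer: 19.88
  withdrawal: 19.74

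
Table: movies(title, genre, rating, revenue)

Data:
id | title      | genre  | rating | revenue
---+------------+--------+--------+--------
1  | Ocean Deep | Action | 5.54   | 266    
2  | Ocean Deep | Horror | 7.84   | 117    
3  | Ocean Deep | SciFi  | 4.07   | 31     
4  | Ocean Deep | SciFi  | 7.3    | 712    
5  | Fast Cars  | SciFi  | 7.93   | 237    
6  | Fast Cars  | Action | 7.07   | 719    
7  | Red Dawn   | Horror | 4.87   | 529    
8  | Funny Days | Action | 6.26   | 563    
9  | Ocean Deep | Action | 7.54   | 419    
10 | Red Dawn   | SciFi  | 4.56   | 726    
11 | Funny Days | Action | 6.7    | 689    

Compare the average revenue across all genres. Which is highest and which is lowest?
SELECT genre, AVG(revenue)
FROM movies
GROUP BY genre
ORDER BY AVG(revenue)

All groups:
  Horror: 323.00
  SciFi: 426.50
  Action: 531.20

Highest: Action (531.20)
Lowest: Horror (323.00)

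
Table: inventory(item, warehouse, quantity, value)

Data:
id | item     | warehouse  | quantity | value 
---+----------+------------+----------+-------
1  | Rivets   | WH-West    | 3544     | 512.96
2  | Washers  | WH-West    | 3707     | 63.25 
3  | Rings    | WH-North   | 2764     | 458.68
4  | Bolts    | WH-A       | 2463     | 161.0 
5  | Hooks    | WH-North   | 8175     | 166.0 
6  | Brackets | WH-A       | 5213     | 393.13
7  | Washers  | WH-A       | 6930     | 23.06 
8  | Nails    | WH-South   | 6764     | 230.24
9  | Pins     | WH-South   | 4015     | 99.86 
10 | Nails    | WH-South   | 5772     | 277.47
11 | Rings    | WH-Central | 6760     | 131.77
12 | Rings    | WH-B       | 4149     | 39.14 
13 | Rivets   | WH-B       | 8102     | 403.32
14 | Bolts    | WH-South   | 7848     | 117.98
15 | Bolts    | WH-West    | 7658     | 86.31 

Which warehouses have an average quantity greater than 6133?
SELECT warehouse, AVG(quantity)
FROM inventory
GROUP BY warehouse
HAVING AVG(quantity) > 6133

Result:
  WH-Central: avg=6760.00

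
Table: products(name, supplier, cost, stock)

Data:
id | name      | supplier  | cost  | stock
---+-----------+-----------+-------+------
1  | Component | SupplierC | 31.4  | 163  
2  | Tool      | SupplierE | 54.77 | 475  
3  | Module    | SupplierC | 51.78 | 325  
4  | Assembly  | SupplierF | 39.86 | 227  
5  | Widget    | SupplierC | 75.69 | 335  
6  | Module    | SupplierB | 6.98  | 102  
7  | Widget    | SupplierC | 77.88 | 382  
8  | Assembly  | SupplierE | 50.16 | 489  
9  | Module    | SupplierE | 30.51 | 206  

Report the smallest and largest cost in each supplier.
SELECT supplier, MIN(cost), MAX(cost)
FROM products
GROUP BY supplier

Result:
  SupplierB: min=6.98, max=6.98
  SupplierC: min=31.40, max=77.88
  SupplierE: min=30.51, max=54.77
  SupplierF: min=39.86, max=39.86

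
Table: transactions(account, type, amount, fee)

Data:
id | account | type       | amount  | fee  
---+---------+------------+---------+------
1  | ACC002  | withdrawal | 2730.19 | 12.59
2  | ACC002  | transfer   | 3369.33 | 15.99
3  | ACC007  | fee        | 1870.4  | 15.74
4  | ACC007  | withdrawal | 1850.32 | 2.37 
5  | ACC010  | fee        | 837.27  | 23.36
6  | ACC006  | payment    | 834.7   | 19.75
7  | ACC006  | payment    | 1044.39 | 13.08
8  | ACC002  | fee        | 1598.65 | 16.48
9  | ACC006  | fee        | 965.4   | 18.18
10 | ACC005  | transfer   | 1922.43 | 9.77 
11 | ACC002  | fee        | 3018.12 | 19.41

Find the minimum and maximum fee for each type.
SELECT type, MIN(fee), MAX(fee)
FROM transactions
GROUP BY type

Result:
  fee: min=15.74, max=23.36
  payment: min=13.08, max=19.75
  transfer: min=9.77, max=15.99
  withdrawal: min=2.37, max=12.59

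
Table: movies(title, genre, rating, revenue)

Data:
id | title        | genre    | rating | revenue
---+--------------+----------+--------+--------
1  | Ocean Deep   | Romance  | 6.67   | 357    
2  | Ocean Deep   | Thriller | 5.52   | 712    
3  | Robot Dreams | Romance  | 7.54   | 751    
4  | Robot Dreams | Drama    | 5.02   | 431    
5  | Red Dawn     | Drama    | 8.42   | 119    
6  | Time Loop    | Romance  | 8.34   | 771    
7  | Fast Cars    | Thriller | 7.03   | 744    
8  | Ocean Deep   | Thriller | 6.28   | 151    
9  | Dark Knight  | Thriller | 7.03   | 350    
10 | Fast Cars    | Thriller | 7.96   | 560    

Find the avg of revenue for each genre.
SELECT genre, AVG(revenue) as result
FROM movies
GROUP BY genre

Result:
  Drama: 275.00
  Romance: 626.33
  Thriller: 503.40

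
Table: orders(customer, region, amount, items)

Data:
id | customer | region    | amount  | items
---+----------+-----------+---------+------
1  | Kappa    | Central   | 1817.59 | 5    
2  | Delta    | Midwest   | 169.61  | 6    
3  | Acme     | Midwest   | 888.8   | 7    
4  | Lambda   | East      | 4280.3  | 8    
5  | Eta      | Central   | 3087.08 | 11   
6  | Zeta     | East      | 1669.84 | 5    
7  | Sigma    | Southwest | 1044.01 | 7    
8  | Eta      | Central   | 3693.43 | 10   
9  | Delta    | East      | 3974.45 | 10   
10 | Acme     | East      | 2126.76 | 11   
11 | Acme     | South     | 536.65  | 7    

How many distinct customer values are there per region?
SELECT region, COUNT(DISTINCT customer)
FROM orders
GROUP BY region

Result:
  Central: 2 distinct
  East: 4 distinct
  Midwest: 2 distinct
  South: 1 distinct
  Southwest: 1 distinct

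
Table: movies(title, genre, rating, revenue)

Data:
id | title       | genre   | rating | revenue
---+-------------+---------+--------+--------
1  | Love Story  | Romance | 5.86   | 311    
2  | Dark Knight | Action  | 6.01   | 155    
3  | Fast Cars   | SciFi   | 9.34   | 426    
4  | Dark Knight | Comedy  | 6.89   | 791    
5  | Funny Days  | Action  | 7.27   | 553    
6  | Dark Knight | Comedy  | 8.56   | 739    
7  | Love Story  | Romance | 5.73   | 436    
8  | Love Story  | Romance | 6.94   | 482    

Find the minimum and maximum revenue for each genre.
SELECT genre, MIN(revenue), MAX(revenue)
FROM movies
GROUP BY genre

Result:
  Action: min=155, max=553
  Comedy: min=739, max=791
  Romance: min=311, max=482
  SciFi: min=426, max=426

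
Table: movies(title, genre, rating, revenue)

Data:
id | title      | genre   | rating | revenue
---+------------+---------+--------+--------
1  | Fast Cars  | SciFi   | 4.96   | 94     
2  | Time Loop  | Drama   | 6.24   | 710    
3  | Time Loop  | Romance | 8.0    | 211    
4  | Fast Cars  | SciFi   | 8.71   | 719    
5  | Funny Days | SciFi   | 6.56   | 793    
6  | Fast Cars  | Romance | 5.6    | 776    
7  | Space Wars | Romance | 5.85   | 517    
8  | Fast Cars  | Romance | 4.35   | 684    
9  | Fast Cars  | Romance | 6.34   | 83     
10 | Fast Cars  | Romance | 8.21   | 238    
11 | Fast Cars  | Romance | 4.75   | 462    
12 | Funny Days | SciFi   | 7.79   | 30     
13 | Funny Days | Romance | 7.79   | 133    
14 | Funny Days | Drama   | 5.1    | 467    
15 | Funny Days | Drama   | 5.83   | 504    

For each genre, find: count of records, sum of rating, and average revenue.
SELECT genre,
       COUNT(*) as cnt,
       SUM(rating) as total_rating,
       AVG(revenue) as avg_revenue
FROM movies
GROUP BY genre

Result:
  Drama: 3 records, 17.17 total rating, 560.33 avg revenue
  Romance: 8 records, 50.89 total rating, 388.00 avg revenue
  SciFi: 4 records, 28.02 total rating, 409.00 avg revenue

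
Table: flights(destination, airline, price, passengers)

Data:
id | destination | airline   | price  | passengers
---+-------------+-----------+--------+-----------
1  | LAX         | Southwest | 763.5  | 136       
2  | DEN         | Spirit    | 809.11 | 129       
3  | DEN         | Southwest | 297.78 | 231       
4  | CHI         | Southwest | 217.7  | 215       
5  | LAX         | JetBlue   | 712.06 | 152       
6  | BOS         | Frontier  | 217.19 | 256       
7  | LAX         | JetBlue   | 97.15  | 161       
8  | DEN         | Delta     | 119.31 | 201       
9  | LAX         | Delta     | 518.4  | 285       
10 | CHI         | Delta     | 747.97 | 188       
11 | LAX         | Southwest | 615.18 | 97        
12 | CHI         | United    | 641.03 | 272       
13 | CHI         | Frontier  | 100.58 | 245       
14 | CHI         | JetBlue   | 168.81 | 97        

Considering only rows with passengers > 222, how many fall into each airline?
SELECT airline, COUNT(*)
FROM flights
WHERE passengers > 222
GROUP BY airline

Note: WHERE filters rows before grouping.

Result:
  Delta: 1
  Frontier: 2
  Southwest: 1
  United: 1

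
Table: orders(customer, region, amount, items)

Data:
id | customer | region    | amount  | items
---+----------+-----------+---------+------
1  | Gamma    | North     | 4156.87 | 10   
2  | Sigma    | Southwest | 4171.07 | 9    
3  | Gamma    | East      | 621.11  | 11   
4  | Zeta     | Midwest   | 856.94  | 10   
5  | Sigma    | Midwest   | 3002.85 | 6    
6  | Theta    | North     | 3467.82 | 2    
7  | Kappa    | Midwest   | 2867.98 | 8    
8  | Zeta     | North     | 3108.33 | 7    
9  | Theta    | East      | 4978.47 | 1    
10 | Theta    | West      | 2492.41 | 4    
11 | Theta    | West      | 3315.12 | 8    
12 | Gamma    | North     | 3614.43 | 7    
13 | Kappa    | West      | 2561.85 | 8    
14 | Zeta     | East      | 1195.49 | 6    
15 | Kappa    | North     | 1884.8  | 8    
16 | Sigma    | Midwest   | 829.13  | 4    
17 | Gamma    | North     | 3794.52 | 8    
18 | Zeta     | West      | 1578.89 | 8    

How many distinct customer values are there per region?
SELECT region, COUNT(DISTINCT customer)
FROM orders
GROUP BY region

Result:
  East: 3 distinct
  Midwest: 3 distinct
  North: 4 distinct
  Southwest: 1 distinct
  West: 3 distinct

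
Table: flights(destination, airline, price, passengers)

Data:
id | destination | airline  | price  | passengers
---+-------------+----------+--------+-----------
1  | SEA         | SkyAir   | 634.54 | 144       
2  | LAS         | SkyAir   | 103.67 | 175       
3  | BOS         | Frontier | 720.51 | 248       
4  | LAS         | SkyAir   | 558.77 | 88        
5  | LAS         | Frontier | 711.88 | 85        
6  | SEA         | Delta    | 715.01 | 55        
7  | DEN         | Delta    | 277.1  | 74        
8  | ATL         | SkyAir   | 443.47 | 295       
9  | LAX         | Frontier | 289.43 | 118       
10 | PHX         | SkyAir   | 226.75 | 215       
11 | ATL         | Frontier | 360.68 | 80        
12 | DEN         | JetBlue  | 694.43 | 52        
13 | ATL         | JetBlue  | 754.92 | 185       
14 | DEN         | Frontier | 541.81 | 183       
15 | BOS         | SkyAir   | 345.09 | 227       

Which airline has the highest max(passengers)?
SELECT airline, MAX(passengers) as val
FROM flights
GROUP BY airline
ORDER BY val DESC
LIMIT 1

Result: SkyAir with max(passengers) = 295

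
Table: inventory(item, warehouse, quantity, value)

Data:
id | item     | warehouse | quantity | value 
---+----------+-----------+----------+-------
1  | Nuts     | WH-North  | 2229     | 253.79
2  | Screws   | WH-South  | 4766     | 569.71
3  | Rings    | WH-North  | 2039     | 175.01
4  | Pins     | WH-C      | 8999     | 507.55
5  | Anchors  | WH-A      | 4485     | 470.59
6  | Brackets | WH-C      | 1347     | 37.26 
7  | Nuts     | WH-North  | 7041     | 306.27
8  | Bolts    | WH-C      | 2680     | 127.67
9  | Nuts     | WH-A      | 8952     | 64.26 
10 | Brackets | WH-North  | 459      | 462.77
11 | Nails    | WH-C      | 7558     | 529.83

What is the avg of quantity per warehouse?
SELECT warehouse, AVG(quantity) as result
FROM inventory
GROUP BY warehouse

Result:
  WH-A: 6718.50
  WH-C: 5146.00
  WH-North: 2942.00
  WH-South: 4766.00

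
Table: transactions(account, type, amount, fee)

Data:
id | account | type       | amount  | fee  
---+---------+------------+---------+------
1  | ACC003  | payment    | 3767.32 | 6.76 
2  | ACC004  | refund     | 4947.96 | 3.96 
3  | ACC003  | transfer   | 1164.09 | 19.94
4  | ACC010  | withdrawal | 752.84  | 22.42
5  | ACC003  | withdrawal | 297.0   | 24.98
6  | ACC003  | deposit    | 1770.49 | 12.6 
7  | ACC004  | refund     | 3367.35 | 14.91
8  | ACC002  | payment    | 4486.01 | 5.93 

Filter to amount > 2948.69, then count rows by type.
SELECT type, COUNT(*)
FROM transactions
WHERE amount > 2948.69
GROUP BY type

Note: WHERE filters rows before grouping.

Result:
  payment: 2
  refund: 2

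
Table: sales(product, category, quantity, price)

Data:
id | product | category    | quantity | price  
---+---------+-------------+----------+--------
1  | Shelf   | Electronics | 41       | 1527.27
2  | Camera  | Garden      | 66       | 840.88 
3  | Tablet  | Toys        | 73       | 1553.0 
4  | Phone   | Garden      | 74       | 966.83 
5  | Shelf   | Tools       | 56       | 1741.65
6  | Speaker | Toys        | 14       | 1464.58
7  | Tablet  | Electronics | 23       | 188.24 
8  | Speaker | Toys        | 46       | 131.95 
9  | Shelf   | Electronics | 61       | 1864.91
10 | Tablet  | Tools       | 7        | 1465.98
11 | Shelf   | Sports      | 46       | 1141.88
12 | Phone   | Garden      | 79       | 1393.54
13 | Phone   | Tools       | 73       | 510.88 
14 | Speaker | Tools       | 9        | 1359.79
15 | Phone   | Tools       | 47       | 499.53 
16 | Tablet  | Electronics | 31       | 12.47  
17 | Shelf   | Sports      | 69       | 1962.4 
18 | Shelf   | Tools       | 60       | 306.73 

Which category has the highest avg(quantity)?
SELECT category, AVG(quantity) as val
FROM sales
GROUP BY category
ORDER BY val DESC
LIMIT 1

Result: Garden with avg(quantity) = 73.00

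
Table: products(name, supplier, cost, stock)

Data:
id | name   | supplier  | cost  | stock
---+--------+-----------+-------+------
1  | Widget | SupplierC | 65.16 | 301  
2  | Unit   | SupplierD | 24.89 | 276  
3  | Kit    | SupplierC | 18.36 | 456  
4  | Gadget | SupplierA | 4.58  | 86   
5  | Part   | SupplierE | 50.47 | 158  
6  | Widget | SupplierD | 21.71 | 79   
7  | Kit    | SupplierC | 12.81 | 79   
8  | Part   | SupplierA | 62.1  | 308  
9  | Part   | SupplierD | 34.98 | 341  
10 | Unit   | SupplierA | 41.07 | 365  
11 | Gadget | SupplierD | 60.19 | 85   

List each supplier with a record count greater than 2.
SELECT supplier, COUNT(*) as cnt
FROM products
GROUP BY supplier
HAVING COUNT(*) > 2

Result:
  SupplierA: 3
  SupplierC: 3
  SupplierD: 4

Note: HAVING filters groups after aggregation, WHERE filters rows before.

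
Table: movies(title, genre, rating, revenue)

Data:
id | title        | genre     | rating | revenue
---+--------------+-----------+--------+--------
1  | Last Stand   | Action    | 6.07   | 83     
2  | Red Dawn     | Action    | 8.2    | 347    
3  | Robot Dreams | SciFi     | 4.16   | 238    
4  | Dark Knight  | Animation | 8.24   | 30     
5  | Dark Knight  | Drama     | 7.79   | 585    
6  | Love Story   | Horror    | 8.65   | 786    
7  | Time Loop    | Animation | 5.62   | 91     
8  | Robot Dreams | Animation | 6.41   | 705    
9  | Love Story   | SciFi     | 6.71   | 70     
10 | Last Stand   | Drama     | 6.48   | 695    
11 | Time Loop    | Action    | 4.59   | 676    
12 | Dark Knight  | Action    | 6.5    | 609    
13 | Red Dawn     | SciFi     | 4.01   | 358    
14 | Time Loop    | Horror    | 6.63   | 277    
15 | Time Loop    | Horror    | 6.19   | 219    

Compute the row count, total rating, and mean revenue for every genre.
SELECT genre,
       COUNT(*) as cnt,
       SUM(rating) as total_rating,
       AVG(revenue) as avg_revenue
FROM movies
GROUP BY genre

Result:
  Action: 4 records, 25.36 total rating, 428.75 avg revenue
  Animation: 3 records, 20.27 total rating, 275.33 avg revenue
  Drama: 2 records, 14.27 total rating, 640.00 avg revenue
  Horror: 3 records, 21.47 total rating, 427.33 avg revenue
  SciFi: 3 records, 14.88 total rating, 222.00 avg revenue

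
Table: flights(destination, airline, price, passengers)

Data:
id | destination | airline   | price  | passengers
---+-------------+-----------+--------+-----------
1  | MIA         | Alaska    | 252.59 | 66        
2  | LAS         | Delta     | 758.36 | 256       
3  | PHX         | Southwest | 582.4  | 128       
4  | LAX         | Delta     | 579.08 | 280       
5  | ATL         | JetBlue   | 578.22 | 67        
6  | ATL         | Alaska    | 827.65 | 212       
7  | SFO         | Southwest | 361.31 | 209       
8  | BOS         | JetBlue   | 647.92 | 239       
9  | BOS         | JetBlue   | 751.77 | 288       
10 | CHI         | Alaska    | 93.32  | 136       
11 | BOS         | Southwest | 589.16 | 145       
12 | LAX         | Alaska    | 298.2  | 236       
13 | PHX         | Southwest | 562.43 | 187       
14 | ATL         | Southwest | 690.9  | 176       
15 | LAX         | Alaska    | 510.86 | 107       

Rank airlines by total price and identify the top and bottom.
SELECT airline, SUM(price)
FROM flights
GROUP BY airline
ORDER BY SUM(price)

All groups:
  Delta: 1337.44
  JetBlue: 1977.91
  Alaska: 1982.62
  Southwest: 2786.20

Highest: Southwest (2786.20)
Lowest: Delta (1337.44)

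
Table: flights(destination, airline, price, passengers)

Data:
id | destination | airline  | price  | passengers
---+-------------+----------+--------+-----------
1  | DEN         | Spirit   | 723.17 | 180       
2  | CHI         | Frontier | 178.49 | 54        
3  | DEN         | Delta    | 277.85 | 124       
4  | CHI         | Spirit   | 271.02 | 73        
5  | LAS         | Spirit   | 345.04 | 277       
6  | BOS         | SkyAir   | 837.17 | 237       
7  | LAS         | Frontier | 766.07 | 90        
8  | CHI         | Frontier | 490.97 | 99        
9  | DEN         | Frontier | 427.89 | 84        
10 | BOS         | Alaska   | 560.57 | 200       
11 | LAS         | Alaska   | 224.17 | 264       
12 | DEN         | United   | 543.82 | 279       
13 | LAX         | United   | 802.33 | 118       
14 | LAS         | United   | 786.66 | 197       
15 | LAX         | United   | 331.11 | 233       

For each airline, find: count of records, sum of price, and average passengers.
SELECT airline,
       COUNT(*) as cnt,
       SUM(price) as total_price,
       AVG(passengers) as avg_passengers
FROM flights
GROUP BY airline

Result:
  Alaska: 2 records, 784.74 total price, 232.00 avg passengers
  Delta: 1 records, 277.85 total price, 124.00 avg passengers
  Frontier: 4 records, 1863.42 total price, 81.75 avg passengers
  SkyAir: 1 records, 837.17 total price, 237.00 avg passengers
  Spirit: 3 records, 1339.23 total price, 176.67 avg passengers
  United: 4 records, 2463.92 total price, 206.75 avg passengers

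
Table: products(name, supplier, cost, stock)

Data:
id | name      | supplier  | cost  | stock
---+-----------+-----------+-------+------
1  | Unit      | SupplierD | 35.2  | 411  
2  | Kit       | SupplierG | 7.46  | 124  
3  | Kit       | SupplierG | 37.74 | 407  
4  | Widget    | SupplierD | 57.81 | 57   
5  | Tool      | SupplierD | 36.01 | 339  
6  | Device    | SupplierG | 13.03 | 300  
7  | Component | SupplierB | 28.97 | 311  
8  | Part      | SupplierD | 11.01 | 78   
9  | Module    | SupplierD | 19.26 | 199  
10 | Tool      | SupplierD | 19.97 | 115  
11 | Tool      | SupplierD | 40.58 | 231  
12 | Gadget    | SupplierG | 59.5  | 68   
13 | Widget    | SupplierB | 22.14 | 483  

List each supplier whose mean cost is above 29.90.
SELECT supplier, AVG(cost)
FROM products
GROUP BY supplier
HAVING AVG(cost) > 29.90

Result:
  SupplierD: avg=31.41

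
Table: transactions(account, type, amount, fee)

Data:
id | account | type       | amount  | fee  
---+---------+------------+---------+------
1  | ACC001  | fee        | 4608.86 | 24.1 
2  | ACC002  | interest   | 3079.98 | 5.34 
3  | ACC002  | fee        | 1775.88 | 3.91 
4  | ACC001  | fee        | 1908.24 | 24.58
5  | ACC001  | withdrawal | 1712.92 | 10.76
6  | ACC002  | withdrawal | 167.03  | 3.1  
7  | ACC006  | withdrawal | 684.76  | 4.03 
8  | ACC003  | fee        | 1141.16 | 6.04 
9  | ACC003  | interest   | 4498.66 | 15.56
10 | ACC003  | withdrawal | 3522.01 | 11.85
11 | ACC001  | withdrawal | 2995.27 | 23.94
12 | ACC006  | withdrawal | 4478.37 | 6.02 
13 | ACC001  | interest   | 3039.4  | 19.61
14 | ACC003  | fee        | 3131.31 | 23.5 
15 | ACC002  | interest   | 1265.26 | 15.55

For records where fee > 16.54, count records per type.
SELECT type, COUNT(*)
FROM transactions
WHERE fee > 16.54
GROUP BY type

Note: WHERE filters rows before grouping.

Result:
  fee: 3
  interest: 1
  withdrawal: 1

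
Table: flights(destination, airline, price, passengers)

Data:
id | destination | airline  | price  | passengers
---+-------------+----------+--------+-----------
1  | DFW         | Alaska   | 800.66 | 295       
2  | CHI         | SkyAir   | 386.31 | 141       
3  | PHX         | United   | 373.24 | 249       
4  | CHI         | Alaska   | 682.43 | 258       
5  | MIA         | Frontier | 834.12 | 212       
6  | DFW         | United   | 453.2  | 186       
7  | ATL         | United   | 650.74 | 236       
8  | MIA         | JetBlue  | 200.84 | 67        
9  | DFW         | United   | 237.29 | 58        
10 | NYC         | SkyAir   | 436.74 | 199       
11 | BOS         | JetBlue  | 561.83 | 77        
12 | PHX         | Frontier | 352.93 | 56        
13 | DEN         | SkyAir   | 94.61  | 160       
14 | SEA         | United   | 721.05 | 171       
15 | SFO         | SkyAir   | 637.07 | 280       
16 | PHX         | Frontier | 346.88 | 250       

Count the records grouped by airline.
SELECT airline, COUNT(*) as count
FROM flights
GROUP BY airline

Result:
  Alaska: 2
  Frontier: 3
  JetBlue: 2
  SkyAir: 4
  United: 5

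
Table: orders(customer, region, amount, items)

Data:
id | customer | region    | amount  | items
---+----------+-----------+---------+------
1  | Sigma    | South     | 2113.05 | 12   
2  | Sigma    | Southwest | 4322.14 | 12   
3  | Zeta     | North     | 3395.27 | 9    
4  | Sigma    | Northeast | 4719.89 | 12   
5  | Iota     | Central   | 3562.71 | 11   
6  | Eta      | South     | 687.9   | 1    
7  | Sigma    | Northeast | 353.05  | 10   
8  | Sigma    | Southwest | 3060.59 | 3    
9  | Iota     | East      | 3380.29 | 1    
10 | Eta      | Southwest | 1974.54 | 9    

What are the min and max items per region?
SELECT region, MIN(items), MAX(items)
FROM orders
GROUP BY region

Result:
  Central: min=11, max=11
  East: min=1, max=1
  North: min=9, max=9
  Northeast: min=10, max=12
  South: min=1, max=12
  Southwest: min=3, max=12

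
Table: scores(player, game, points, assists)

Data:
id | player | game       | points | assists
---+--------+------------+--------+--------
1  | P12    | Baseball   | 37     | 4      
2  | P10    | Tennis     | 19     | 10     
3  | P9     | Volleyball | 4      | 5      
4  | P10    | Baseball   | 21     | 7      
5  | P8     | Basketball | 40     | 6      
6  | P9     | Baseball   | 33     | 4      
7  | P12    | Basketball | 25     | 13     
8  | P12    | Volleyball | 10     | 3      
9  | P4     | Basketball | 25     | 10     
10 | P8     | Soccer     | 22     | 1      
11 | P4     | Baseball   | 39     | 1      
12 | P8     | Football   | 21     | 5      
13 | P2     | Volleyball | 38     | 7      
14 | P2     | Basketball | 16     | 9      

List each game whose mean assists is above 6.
SELECT game, AVG(assists)
FROM scores
GROUP BY game
HAVING AVG(assists) > 6

Result:
  Basketball: avg=9.50
  Tennis: avg=10.00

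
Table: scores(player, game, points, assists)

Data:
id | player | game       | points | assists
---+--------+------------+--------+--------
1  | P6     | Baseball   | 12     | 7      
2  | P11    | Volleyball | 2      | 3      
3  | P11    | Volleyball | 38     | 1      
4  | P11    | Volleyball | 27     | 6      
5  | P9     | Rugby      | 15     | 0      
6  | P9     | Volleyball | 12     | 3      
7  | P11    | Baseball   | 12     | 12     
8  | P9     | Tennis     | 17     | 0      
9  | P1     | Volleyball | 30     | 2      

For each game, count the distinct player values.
SELECT game, COUNT(DISTINCT player)
FROM scores
GROUP BY game

Result:
  Baseball: 2 distinct
  Rugby: 1 distinct
  Tennis: 1 distinct
  Volleyball: 3 distinct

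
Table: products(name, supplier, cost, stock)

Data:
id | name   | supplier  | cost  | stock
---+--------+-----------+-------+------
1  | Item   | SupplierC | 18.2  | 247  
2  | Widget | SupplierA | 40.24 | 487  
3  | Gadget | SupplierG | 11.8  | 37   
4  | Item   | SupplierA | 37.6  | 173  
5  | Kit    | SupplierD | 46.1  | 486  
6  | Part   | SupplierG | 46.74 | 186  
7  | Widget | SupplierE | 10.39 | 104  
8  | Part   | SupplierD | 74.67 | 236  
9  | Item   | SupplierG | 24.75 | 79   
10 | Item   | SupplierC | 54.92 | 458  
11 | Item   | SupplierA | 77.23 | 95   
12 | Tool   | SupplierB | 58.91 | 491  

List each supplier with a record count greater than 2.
SELECT supplier, COUNT(*) as cnt
FROM products
GROUP BY supplier
HAVING COUNT(*) > 2

Result:
  SupplierA: 3
  SupplierG: 3

Note: HAVING filters groups after aggregation, WHERE filters rows before.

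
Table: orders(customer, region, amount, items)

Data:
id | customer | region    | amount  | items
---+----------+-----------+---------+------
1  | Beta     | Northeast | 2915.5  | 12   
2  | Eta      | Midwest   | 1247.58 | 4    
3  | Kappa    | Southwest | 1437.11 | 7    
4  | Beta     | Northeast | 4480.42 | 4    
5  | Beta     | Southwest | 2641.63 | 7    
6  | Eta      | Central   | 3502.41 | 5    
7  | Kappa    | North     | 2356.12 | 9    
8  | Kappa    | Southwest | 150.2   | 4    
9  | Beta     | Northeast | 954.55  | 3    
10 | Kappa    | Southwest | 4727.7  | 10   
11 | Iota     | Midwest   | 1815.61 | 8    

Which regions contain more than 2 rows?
SELECT region, COUNT(*) as cnt
FROM orders
GROUP BY region
HAVING COUNT(*) > 2

Result:
  Northeast: 3
  Southwest: 4

Note: HAVING filters groups after aggregation, WHERE filters rows before.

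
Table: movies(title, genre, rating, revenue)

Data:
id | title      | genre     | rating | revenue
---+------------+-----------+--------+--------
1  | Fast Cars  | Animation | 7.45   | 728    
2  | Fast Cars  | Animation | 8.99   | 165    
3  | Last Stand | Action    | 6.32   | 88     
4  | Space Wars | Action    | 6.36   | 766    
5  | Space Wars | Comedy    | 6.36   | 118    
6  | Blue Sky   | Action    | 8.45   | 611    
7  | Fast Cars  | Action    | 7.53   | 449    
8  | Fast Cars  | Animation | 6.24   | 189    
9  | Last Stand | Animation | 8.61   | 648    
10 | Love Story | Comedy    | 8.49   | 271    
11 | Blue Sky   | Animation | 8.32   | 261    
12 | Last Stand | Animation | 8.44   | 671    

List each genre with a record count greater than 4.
SELECT genre, COUNT(*) as cnt
FROM movies
GROUP BY genre
HAVING COUNT(*) > 4

Result:
  Animation: 6

Note: HAVING filters groups after aggregation, WHERE filters rows before.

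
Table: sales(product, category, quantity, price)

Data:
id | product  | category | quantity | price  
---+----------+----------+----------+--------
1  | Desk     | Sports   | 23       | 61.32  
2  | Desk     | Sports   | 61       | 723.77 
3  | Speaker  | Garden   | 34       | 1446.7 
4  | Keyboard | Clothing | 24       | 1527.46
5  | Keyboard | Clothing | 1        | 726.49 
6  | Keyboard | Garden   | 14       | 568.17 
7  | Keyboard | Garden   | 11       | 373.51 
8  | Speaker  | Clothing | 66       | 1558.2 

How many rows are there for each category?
SELECT category, COUNT(*) as count
FROM sales
GROUP BY category

Result:
  Clothing: 3
  Garden: 3
  Sports: 2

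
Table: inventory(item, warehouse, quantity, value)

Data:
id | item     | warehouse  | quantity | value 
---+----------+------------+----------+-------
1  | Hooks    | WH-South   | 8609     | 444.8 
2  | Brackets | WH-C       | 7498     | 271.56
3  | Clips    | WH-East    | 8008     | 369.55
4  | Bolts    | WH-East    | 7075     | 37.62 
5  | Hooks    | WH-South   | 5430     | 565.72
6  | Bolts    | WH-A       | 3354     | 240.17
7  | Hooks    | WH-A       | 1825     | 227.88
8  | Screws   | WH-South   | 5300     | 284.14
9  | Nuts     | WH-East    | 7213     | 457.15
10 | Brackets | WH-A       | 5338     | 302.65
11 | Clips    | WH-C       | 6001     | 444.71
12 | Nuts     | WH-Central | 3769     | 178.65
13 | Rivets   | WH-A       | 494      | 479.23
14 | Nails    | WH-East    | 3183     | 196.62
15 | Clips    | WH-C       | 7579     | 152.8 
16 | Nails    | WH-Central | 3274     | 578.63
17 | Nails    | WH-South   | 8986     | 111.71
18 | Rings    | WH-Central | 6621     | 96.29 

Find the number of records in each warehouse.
SELECT warehouse, COUNT(*) as count
FROM inventory
GROUP BY warehouse

Result:
  WH-A: 4
  WH-C: 3
  WH-Central: 3
  WH-East: 4
  WH-South: 4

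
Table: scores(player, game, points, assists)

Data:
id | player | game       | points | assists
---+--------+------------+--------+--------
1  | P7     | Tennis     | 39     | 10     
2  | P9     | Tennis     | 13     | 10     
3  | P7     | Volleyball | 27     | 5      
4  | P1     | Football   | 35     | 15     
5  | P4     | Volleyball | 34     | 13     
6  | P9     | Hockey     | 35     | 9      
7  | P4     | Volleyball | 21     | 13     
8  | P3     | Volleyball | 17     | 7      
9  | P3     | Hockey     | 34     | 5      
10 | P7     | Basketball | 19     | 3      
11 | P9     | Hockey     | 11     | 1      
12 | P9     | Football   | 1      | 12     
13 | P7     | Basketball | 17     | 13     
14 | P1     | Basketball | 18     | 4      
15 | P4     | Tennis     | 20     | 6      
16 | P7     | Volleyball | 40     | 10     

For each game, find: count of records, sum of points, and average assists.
SELECT game,
       COUNT(*) as cnt,
       SUM(points) as total_points,
       AVG(assists) as avg_assists
FROM scores
GROUP BY game

Result:
  Basketball: 3 records, 54 total points, 6.67 avg assists
  Football: 2 records, 36 total points, 13.50 avg assists
  Hockey: 3 records, 80 total points, 5.00 avg assists
  Tennis: 3 records, 72 total points, 8.67 avg assists
  Volleyball: 5 records, 139 total points, 9.60 avg assists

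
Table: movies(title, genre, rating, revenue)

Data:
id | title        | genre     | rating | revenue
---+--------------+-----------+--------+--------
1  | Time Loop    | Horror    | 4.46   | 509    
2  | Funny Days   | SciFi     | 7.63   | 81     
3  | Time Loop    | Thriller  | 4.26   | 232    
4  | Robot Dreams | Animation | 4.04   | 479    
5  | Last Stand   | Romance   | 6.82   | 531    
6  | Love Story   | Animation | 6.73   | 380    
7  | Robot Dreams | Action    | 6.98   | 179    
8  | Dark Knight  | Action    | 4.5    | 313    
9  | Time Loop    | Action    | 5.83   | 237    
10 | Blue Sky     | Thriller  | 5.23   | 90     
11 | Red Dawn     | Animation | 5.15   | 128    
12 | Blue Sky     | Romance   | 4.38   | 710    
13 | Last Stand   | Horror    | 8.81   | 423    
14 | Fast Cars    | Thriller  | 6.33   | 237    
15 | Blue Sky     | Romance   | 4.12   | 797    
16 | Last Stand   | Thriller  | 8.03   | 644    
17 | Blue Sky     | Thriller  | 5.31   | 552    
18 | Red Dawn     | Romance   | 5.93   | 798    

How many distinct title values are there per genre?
SELECT genre, COUNT(DISTINCT title)
FROM movies
GROUP BY genre

Result:
  Action: 3 distinct
  Animation: 3 distinct
  Horror: 2 distinct
  Romance: 3 distinct
  SciFi: 1 distinct
  Thriller: 4 distinct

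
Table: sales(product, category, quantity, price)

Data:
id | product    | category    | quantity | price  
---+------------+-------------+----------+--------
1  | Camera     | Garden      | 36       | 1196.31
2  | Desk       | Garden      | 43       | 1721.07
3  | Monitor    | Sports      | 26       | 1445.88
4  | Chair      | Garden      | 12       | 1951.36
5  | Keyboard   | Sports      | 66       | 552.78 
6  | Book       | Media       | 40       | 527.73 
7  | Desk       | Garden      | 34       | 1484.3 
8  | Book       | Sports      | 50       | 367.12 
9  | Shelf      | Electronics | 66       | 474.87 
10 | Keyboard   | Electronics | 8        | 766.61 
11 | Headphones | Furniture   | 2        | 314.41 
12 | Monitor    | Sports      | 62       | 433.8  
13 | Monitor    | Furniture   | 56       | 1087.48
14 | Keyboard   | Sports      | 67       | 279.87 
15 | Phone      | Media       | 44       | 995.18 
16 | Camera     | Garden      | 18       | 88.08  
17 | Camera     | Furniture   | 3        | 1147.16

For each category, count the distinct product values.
SELECT category, COUNT(DISTINCT product)
FROM sales
GROUP BY category

Result:
  Electronics: 2 distinct
  Furniture: 3 distinct
  Garden: 3 distinct
  Media: 2 distinct
  Sports: 3 distinct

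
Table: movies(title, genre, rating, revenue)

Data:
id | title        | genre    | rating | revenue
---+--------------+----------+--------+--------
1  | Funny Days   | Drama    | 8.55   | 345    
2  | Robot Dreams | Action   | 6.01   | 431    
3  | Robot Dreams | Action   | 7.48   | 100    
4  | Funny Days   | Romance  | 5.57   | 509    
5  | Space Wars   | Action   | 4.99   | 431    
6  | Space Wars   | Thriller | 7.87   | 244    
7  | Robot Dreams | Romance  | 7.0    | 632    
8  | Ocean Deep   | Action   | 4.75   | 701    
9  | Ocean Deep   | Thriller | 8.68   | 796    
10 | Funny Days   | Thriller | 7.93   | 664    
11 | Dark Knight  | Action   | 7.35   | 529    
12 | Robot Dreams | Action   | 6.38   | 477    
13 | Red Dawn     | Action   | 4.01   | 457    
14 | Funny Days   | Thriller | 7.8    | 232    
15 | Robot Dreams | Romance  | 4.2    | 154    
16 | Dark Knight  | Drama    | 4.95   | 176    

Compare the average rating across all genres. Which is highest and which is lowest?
SELECT genre, AVG(rating)
FROM movies
GROUP BY genre
ORDER BY AVG(rating)

All groups:
  Romance: 5.59
  Action: 5.85
  Drama: 6.75
  Thriller: 8.07

Highest: Thriller (8.07)
Lowest: Romance (5.59)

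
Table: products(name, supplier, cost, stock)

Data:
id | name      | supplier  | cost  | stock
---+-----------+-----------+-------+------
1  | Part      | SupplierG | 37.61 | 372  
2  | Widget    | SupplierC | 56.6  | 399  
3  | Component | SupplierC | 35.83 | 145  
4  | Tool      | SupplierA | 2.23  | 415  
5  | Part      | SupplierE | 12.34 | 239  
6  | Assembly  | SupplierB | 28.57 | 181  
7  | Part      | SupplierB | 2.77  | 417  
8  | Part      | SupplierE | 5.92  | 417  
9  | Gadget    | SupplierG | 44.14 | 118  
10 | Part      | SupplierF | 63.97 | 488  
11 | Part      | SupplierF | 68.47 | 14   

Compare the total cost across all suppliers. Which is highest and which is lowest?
SELECT supplier, SUM(cost)
FROM products
GROUP BY supplier
ORDER BY SUM(cost)

All groups:
  SupplierA: 2.23
  SupplierE: 18.26
  SupplierB: 31.34
  SupplierG: 81.75
  SupplierC: 92.43
  SupplierF: 132.44

Highest: SupplierF (132.44)
Lowest: SupplierA (2.23)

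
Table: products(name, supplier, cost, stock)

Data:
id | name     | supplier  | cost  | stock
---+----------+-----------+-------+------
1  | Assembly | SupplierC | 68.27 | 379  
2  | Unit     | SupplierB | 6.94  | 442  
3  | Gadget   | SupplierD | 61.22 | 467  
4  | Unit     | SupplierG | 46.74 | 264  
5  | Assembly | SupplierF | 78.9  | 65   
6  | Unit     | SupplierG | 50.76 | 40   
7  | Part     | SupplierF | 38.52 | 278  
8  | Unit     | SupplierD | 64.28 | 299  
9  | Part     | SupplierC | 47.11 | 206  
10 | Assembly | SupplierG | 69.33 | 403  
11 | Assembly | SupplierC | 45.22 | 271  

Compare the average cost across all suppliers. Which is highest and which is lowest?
SELECT supplier, AVG(cost)
FROM products
GROUP BY supplier
ORDER BY AVG(cost)

All groups:
  SupplierB: 6.94
  SupplierC: 53.53
  SupplierG: 55.61
  SupplierF: 58.71
  SupplierD: 62.75

Highest: SupplierD (62.75)
Lowest: SupplierB (6.94)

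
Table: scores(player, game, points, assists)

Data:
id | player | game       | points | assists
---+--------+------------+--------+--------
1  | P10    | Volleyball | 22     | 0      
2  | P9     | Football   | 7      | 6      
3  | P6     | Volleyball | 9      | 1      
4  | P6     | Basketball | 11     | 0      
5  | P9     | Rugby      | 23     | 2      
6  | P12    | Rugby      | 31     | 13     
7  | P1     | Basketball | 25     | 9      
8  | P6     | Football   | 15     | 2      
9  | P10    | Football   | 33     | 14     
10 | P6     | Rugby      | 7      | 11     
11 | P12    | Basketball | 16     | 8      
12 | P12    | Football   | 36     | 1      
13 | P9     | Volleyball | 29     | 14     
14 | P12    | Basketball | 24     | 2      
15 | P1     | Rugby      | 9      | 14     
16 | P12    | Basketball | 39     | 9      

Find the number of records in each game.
SELECT game, COUNT(*) as count
FROM scores
GROUP BY game

Result:
  Basketball: 5
  Football: 4
  Rugby: 4
  Volleyball: 3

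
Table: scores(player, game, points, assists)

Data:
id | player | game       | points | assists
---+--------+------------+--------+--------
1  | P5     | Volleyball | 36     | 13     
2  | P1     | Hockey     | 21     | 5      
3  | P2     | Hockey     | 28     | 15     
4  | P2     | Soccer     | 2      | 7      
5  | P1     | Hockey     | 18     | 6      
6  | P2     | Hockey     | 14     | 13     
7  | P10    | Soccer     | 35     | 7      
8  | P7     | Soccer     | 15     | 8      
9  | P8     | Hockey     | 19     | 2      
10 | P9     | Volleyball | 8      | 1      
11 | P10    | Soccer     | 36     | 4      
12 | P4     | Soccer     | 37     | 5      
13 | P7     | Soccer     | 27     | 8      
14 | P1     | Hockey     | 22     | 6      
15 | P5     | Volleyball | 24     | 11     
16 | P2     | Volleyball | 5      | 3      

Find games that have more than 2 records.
SELECT game, COUNT(*) as cnt
FROM scores
GROUP BY game
HAVING COUNT(*) > 2

Result:
  Hockey: 6
  Soccer: 6
  Volleyball: 4

Note: HAVING filters groups after aggregation, WHERE filters rows before.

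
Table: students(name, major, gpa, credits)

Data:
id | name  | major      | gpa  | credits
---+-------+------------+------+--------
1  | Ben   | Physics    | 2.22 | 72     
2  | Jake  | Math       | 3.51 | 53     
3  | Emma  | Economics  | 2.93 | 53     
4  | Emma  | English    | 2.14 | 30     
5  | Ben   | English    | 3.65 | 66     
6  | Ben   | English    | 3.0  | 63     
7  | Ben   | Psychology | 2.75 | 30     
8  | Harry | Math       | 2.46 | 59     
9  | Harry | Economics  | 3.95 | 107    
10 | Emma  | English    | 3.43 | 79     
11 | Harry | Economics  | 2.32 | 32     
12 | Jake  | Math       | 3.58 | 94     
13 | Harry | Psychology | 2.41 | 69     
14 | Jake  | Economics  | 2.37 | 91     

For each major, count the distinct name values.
SELECT major, COUNT(DISTINCT name)
FROM students
GROUP BY major

Result:
  Economics: 3 distinct
  English: 2 distinct
  Math: 2 distinct
  Physics: 1 distinct
  Psychology: 2 distinct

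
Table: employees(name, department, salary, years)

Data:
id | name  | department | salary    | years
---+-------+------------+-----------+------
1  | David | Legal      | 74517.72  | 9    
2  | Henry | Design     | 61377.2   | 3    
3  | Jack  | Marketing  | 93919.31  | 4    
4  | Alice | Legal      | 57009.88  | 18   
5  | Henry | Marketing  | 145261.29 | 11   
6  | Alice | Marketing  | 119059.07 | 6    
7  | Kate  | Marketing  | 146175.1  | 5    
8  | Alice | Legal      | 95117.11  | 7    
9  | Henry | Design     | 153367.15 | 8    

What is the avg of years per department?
SELECT department, AVG(years) as result
FROM employees
GROUP BY department

Result:
  Design: 5.50
  Legal: 11.33
  Marketing: 6.50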